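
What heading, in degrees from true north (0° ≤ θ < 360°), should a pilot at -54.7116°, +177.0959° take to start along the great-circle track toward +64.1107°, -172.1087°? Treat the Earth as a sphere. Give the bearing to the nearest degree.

5°

Δλ = -172.1087 − 177.0959 = -349.2046°; wrapped into (−180°, 180°]: 10.7954°.
θ = atan2( sin Δλ · cos φ₂ , cos φ₁ · sin φ₂ − sin φ₁ · cos φ₂ · cos Δλ )
  = atan2(0.08178, 0.86981) = 5.371° → normalised to [0°, 360°): 5.371°.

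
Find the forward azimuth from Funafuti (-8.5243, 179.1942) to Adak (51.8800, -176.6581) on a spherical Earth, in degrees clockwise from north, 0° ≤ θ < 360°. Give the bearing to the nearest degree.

3°

Δλ = -176.6581 − 179.1942 = -355.8523°; wrapped into (−180°, 180°]: 4.1477°.
θ = atan2( sin Δλ · cos φ₂ , cos φ₁ · sin φ₂ − sin φ₁ · cos φ₂ · cos Δλ )
  = atan2(0.04465, 0.86929) = 2.940° → normalised to [0°, 360°): 2.940°.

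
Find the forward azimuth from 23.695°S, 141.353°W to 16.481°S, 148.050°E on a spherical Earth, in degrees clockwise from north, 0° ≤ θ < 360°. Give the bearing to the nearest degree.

Δλ = 148.050 − -141.353 = 289.403°; wrapped into (−180°, 180°]: -70.597°.
θ = atan2( sin Δλ · cos φ₂ , cos φ₁ · sin φ₂ − sin φ₁ · cos φ₂ · cos Δλ )
  = atan2(-0.90445, -0.13176) = -98.289° → normalised to [0°, 360°): 261.711°.

262°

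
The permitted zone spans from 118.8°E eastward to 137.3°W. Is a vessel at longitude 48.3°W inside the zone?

No

Band width going east from +118.8° to -137.3°: ((-137.3 − 118.8) mod 360) = 103.9°.
Offset of -48.3° east of the west edge: ((-48.3 − 118.8) mod 360) = 192.9°.
192.9° > 103.9° ⇒ outside.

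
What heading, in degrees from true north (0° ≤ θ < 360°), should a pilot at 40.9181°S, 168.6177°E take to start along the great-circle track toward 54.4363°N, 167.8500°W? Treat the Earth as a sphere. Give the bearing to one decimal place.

13.5°

Δλ = -167.8500 − 168.6177 = -336.4677°; wrapped into (−180°, 180°]: 23.5323°.
θ = atan2( sin Δλ · cos φ₂ , cos φ₁ · sin φ₂ − sin φ₁ · cos φ₂ · cos Δλ )
  = atan2(0.23222, 0.96396) = 13.544° → normalised to [0°, 360°): 13.544°.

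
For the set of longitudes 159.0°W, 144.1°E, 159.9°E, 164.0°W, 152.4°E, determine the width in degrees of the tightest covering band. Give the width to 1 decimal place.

56.9°

Sort the longitudes: -164.0°, -159.0°, +144.1°, +152.4°, +159.9°.
Eastward gaps between consecutive values (wrapping around): 5.0°, 303.1°, 8.3°, 7.5°, 36.1°.
Largest gap = 303.1° ⇒ minimal covering band is its complement: 360° − 303.1° = 56.9°.
Band runs from +144.1° eastward to -159.0°, crossing the antimeridian.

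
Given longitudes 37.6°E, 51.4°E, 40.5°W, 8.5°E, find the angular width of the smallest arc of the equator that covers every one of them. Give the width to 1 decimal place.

Sort the longitudes: -40.5°, +8.5°, +37.6°, +51.4°.
Eastward gaps between consecutive values (wrapping around): 49.0°, 29.1°, 13.8°, 268.1°.
Largest gap = 268.1° ⇒ minimal covering band is its complement: 360° − 268.1° = 91.9°.
Band runs from -40.5° eastward to +51.4°.

91.9°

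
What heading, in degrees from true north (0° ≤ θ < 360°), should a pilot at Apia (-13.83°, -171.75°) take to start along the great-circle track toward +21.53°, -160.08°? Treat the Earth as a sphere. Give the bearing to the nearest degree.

Δλ = -160.08 − -171.75 = 11.67°.
θ = atan2( sin Δλ · cos φ₂ , cos φ₁ · sin φ₂ − sin φ₁ · cos φ₂ · cos Δλ )
  = atan2(0.18816, 0.57412) = 18.146° → normalised to [0°, 360°): 18.146°.

18°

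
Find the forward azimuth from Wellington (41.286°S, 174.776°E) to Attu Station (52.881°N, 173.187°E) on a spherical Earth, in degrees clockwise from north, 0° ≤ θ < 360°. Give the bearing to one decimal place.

359.0°

Δλ = 173.187 − 174.776 = -1.589°.
θ = atan2( sin Δλ · cos φ₂ , cos φ₁ · sin φ₂ − sin φ₁ · cos φ₂ · cos Δλ )
  = atan2(-0.01673, 0.99720) = -0.961° → normalised to [0°, 360°): 359.039°.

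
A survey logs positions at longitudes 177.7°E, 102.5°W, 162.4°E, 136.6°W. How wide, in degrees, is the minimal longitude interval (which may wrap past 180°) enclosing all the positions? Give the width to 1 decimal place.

Sort the longitudes: -136.6°, -102.5°, +162.4°, +177.7°.
Eastward gaps between consecutive values (wrapping around): 34.1°, 264.9°, 15.3°, 45.7°.
Largest gap = 264.9° ⇒ minimal covering band is its complement: 360° − 264.9° = 95.1°.
Band runs from +162.4° eastward to -102.5°, crossing the antimeridian.

95.1°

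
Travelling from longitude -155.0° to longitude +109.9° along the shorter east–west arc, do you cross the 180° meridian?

Naïve |109.9 − -155.0| = 264.9° > 180°, so the shorter arc goes the other way round — across 180°.
Signed shortest Δλ = ((109.9 − -155.0 + 180) mod 360) − 180 = -95.1°.
Going west by 95.1° from -155.0° passes through 180° before reaching +109.9°.

Yes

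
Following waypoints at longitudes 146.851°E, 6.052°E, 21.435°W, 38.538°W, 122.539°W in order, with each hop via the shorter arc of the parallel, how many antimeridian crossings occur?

Leg 1: +146.851° → +6.052°, shortest Δλ = -140.799° (west) — does not cross 180°.
Leg 2: +6.052° → -21.435°, shortest Δλ = -27.487° (west) — does not cross 180°.
Leg 3: -21.435° → -38.538°, shortest Δλ = -17.103° (west) — does not cross 180°.
Leg 4: -38.538° → -122.539°, shortest Δλ = -84.001° (west) — does not cross 180°.
Total crossings: 0.

0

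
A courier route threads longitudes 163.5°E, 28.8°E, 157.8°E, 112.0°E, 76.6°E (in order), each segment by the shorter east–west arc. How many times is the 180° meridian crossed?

0

Leg 1: +163.5° → +28.8°, shortest Δλ = -134.7° (west) — does not cross 180°.
Leg 2: +28.8° → +157.8°, shortest Δλ = 129.0° (east) — does not cross 180°.
Leg 3: +157.8° → +112.0°, shortest Δλ = -45.8° (west) — does not cross 180°.
Leg 4: +112.0° → +76.6°, shortest Δλ = -35.4° (west) — does not cross 180°.
Total crossings: 0.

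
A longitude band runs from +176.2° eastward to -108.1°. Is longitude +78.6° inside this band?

Band width going east from +176.2° to -108.1°: ((-108.1 − 176.2) mod 360) = 75.7°.
Offset of +78.6° east of the west edge: ((78.6 − 176.2) mod 360) = 262.4°.
262.4° > 75.7° ⇒ outside.

No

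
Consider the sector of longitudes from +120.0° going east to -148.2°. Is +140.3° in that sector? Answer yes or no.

Yes

Band width going east from +120.0° to -148.2°: ((-148.2 − 120.0) mod 360) = 91.8°.
Offset of +140.3° east of the west edge: ((140.3 − 120.0) mod 360) = 20.3°.
20.3° ≤ 91.8° ⇒ inside.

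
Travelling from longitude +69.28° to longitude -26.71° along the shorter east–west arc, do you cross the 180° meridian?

Signed shortest Δλ = ((-26.71 − 69.28 + 180) mod 360) − 180 = -95.99°.
Going west by 95.99° from +69.28° reaches -26.71° without touching 180°.

No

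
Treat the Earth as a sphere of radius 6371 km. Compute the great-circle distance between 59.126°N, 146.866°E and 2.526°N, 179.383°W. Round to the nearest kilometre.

Δλ = -179.383 − 146.866 = -326.249°; wrapped into (−180°, 180°]: 33.751°.
Δφ = 2.526 − 59.126 = -56.600°.
a = sin²(Δφ/2) + cos φ₁ · cos φ₂ · sin²(Δλ/2) = 0.267961.
c = 2·atan2(√a, √(1−a)) = 1.08820 rad → d = 6371·c ≈ 6932.94 km.

6933 km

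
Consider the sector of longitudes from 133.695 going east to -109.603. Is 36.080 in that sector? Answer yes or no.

Band width going east from +133.695° to -109.603°: ((-109.603 − 133.695) mod 360) = 116.702°.
Offset of +36.080° east of the west edge: ((36.080 − 133.695) mod 360) = 262.385°.
262.385° > 116.702° ⇒ outside.

No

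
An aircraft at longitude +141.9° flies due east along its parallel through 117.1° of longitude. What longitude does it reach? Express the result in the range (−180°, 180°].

-101.0°

Start at +141.9°; shift +117.1° → +259.0°.
+259.0° lies outside (−180°, 180°]; subtract 360° → -101.0°.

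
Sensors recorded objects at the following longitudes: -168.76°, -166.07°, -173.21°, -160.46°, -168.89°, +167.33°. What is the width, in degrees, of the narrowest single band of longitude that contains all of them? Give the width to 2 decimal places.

Sort the longitudes: -173.21°, -168.89°, -168.76°, -166.07°, -160.46°, +167.33°.
Eastward gaps between consecutive values (wrapping around): 4.32°, 0.13°, 2.69°, 5.61°, 327.79°, 19.46°.
Largest gap = 327.79° ⇒ minimal covering band is its complement: 360° − 327.79° = 32.21°.
Band runs from +167.33° eastward to -160.46°, crossing the antimeridian.

32.21°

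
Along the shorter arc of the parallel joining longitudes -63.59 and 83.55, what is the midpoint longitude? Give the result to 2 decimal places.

Signed shortest Δλ from -63.59° to +83.55° is +147.14°.
Midpoint longitude = -63.59° + (+147.14°)/2 = -63.59° + 73.57° = +9.98°.

+9.98°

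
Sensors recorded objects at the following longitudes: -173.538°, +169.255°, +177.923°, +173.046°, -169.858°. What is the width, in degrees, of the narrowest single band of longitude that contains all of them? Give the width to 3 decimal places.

Sort the longitudes: -173.538°, -169.858°, +169.255°, +173.046°, +177.923°.
Eastward gaps between consecutive values (wrapping around): 3.680°, 339.113°, 3.791°, 4.877°, 8.539°.
Largest gap = 339.113° ⇒ minimal covering band is its complement: 360° − 339.113° = 20.887°.
Band runs from +169.255° eastward to -169.858°, crossing the antimeridian.

20.887°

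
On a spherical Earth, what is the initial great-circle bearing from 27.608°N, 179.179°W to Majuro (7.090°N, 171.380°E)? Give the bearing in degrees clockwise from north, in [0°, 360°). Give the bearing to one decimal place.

Δλ = 171.380 − -179.179 = 350.559°; wrapped into (−180°, 180°]: -9.441°.
θ = atan2( sin Δλ · cos φ₂ , cos φ₁ · sin φ₂ − sin φ₁ · cos φ₂ · cos Δλ )
  = atan2(-0.16278, -0.34427) = -154.694° → normalised to [0°, 360°): 205.306°.

205.3°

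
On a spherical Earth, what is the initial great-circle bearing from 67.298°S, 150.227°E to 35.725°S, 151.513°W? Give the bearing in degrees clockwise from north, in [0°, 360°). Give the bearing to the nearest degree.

76°

Δλ = -151.513 − 150.227 = -301.740°; wrapped into (−180°, 180°]: 58.260°.
θ = atan2( sin Δλ · cos φ₂ , cos φ₁ · sin φ₂ − sin φ₁ · cos φ₂ · cos Δλ )
  = atan2(0.69042, 0.16864) = 76.274° → normalised to [0°, 360°): 76.274°.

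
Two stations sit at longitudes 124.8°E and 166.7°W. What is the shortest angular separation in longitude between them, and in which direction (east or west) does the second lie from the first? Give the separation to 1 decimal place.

Raw difference: -166.7 − 124.8 = -291.5°.
Normalise into (−180°, 180°]: -291.5° + 360° = 68.5°.
Positive ⇒ the second point lies to the east; separation 68.5°.

68.5° east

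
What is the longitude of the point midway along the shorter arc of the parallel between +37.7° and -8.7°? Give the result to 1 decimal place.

+14.5°

Signed shortest Δλ from +37.7° to -8.7° is -46.4°.
Midpoint longitude = +37.7° + (-46.4°)/2 = +37.7° − 23.2° = +14.5°.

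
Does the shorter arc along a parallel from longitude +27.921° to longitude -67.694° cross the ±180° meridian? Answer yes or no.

No

Signed shortest Δλ = ((-67.694 − 27.921 + 180) mod 360) − 180 = -95.615°.
Going west by 95.615° from +27.921° reaches -67.694° without touching 180°.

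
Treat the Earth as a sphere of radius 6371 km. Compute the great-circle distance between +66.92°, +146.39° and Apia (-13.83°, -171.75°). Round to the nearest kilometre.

Δλ = -171.75 − 146.39 = -318.14°; wrapped into (−180°, 180°]: 41.86°.
Δφ = -13.83 − 66.92 = -80.75°.
a = sin²(Δφ/2) + cos φ₁ · cos φ₂ · sin²(Δλ/2) = 0.468204.
c = 2·atan2(√a, √(1−a)) = 1.50716 rad → d = 6371·c ≈ 9602.13 km.

9602 km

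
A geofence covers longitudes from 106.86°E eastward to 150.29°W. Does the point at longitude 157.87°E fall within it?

Yes

Band width going east from +106.86° to -150.29°: ((-150.29 − 106.86) mod 360) = 102.85°.
Offset of +157.87° east of the west edge: ((157.87 − 106.86) mod 360) = 51.01°.
51.01° ≤ 102.85° ⇒ inside.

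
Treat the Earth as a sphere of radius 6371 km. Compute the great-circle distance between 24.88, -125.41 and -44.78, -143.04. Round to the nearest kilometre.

Δλ = -143.04 − -125.41 = -17.63°.
Δφ = -44.78 − 24.88 = -69.66°.
a = sin²(Δφ/2) + cos φ₁ · cos φ₂ · sin²(Δλ/2) = 0.341327.
c = 2·atan2(√a, √(1−a)) = 1.24787 rad → d = 6371·c ≈ 7950.16 km.

7950 km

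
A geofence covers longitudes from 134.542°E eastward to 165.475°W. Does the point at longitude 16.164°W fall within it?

No

Band width going east from +134.542° to -165.475°: ((-165.475 − 134.542) mod 360) = 59.983°.
Offset of -16.164° east of the west edge: ((-16.164 − 134.542) mod 360) = 209.294°.
209.294° > 59.983° ⇒ outside.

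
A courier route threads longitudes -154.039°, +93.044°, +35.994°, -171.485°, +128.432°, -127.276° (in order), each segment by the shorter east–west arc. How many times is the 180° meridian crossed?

4

Leg 1: -154.039° → +93.044°, shortest Δλ = -112.917° (west) — crosses 180°.
Leg 2: +93.044° → +35.994°, shortest Δλ = -57.05° (west) — does not cross 180°.
Leg 3: +35.994° → -171.485°, shortest Δλ = 152.521° (east) — crosses 180°.
Leg 4: -171.485° → +128.432°, shortest Δλ = -60.083° (west) — crosses 180°.
Leg 5: +128.432° → -127.276°, shortest Δλ = 104.292° (east) — crosses 180°.
Total crossings: 4.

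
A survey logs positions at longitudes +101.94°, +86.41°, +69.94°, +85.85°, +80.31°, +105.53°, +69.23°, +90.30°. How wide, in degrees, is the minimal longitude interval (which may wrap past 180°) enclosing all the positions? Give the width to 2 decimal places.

36.30°

Sort the longitudes: +69.23°, +69.94°, +80.31°, +85.85°, +86.41°, +90.30°, +101.94°, +105.53°.
Eastward gaps between consecutive values (wrapping around): 0.71°, 10.37°, 5.54°, 0.56°, 3.89°, 11.64°, 3.59°, 323.70°.
Largest gap = 323.70° ⇒ minimal covering band is its complement: 360° − 323.70° = 36.30°.
Band runs from +69.23° eastward to +105.53°.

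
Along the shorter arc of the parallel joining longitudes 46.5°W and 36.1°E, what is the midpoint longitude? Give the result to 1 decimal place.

Signed shortest Δλ from -46.5° to +36.1° is +82.6°.
Midpoint longitude = -46.5° + (+82.6°)/2 = -46.5° + 41.3° = -5.2°.

5.2°W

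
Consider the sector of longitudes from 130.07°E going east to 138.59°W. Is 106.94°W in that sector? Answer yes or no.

No

Band width going east from +130.07° to -138.59°: ((-138.59 − 130.07) mod 360) = 91.34°.
Offset of -106.94° east of the west edge: ((-106.94 − 130.07) mod 360) = 122.99°.
122.99° > 91.34° ⇒ outside.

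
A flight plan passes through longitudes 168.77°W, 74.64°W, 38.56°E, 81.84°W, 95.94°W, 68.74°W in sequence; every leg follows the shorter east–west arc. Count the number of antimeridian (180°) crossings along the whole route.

Leg 1: -168.77° → -74.64°, shortest Δλ = 94.13° (east) — does not cross 180°.
Leg 2: -74.64° → +38.56°, shortest Δλ = 113.2° (east) — does not cross 180°.
Leg 3: +38.56° → -81.84°, shortest Δλ = -120.4° (west) — does not cross 180°.
Leg 4: -81.84° → -95.94°, shortest Δλ = -14.1° (west) — does not cross 180°.
Leg 5: -95.94° → -68.74°, shortest Δλ = 27.2° (east) — does not cross 180°.
Total crossings: 0.

0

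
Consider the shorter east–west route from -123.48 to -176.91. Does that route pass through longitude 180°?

Signed shortest Δλ = ((-176.91 − -123.48 + 180) mod 360) − 180 = -53.43°.
Going west by 53.43° from -123.48° reaches -176.91° without touching 180°.

No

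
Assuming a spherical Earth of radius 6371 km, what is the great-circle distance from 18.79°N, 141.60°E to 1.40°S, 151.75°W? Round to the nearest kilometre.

7612 km

Δλ = -151.75 − 141.60 = -293.35°; wrapped into (−180°, 180°]: 66.65°.
Δφ = -1.40 − 18.79 = -20.19°.
a = sin²(Δφ/2) + cos φ₁ · cos φ₂ · sin²(Δλ/2) = 0.316379.
c = 2·atan2(√a, √(1−a)) = 1.19475 rad → d = 6371·c ≈ 7611.78 km.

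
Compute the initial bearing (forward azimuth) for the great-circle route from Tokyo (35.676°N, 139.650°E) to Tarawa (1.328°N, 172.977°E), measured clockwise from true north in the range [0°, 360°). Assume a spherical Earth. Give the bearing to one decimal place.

Δλ = 172.977 − 139.650 = 33.327°.
θ = atan2( sin Δλ · cos φ₂ , cos φ₁ · sin φ₂ − sin φ₁ · cos φ₂ · cos Δλ )
  = atan2(0.54927, -0.46834) = 130.453° → normalised to [0°, 360°): 130.453°.

130.5°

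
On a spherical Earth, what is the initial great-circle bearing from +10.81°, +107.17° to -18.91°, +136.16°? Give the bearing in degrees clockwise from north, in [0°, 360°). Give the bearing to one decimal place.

135.9°

Δλ = 136.16 − 107.17 = 28.99°.
θ = atan2( sin Δλ · cos φ₂ , cos φ₁ · sin φ₂ − sin φ₁ · cos φ₂ · cos Δλ )
  = atan2(0.45850, -0.47353) = 135.924° → normalised to [0°, 360°): 135.924°.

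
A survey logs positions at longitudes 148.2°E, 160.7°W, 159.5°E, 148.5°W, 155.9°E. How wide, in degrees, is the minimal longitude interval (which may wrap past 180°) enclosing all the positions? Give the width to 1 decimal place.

Sort the longitudes: -160.7°, -148.5°, +148.2°, +155.9°, +159.5°.
Eastward gaps between consecutive values (wrapping around): 12.2°, 296.7°, 7.7°, 3.6°, 39.8°.
Largest gap = 296.7° ⇒ minimal covering band is its complement: 360° − 296.7° = 63.3°.
Band runs from +148.2° eastward to -148.5°, crossing the antimeridian.

63.3°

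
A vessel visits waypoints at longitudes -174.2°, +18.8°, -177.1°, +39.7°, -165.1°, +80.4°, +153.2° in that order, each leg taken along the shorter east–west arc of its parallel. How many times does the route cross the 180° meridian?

5

Leg 1: -174.2° → +18.8°, shortest Δλ = -167.0° (west) — crosses 180°.
Leg 2: +18.8° → -177.1°, shortest Δλ = 164.1° (east) — crosses 180°.
Leg 3: -177.1° → +39.7°, shortest Δλ = -143.2° (west) — crosses 180°.
Leg 4: +39.7° → -165.1°, shortest Δλ = 155.2° (east) — crosses 180°.
Leg 5: -165.1° → +80.4°, shortest Δλ = -114.5° (west) — crosses 180°.
Leg 6: +80.4° → +153.2°, shortest Δλ = 72.8° (east) — does not cross 180°.
Total crossings: 5.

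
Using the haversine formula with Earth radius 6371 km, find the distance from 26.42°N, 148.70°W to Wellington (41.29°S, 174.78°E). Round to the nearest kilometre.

Δλ = 174.78 − -148.70 = 323.48°; wrapped into (−180°, 180°]: -36.52°.
Δφ = -41.29 − 26.42 = -67.71°.
a = sin²(Δφ/2) + cos φ₁ · cos φ₂ · sin²(Δλ/2) = 0.376415.
c = 2·atan2(√a, √(1−a)) = 1.32104 rad → d = 6371·c ≈ 8416.33 km.

8416 km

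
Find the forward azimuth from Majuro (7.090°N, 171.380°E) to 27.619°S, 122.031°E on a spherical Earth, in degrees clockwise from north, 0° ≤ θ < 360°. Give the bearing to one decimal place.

231.7°

Δλ = 122.031 − 171.380 = -49.349°.
θ = atan2( sin Δλ · cos φ₂ , cos φ₁ · sin φ₂ − sin φ₁ · cos φ₂ · cos Δλ )
  = atan2(-0.67224, -0.53129) = -128.320° → normalised to [0°, 360°): 231.680°.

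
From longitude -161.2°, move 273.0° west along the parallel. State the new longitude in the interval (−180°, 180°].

-74.2°

Start at -161.2°; shift −273.0° → -434.2°.
-434.2° lies outside (−180°, 180°]; add 360° → -74.2°.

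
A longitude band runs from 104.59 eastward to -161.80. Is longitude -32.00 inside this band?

Band width going east from +104.59° to -161.80°: ((-161.80 − 104.59) mod 360) = 93.61°.
Offset of -32.00° east of the west edge: ((-32.00 − 104.59) mod 360) = 223.41°.
223.41° > 93.61° ⇒ outside.

No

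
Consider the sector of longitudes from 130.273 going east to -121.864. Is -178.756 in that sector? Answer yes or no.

Band width going east from +130.273° to -121.864°: ((-121.864 − 130.273) mod 360) = 107.863°.
Offset of -178.756° east of the west edge: ((-178.756 − 130.273) mod 360) = 50.971°.
50.971° ≤ 107.863° ⇒ inside.

Yes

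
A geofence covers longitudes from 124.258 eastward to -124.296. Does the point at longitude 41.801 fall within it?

No

Band width going east from +124.258° to -124.296°: ((-124.296 − 124.258) mod 360) = 111.446°.
Offset of +41.801° east of the west edge: ((41.801 − 124.258) mod 360) = 277.543°.
277.543° > 111.446° ⇒ outside.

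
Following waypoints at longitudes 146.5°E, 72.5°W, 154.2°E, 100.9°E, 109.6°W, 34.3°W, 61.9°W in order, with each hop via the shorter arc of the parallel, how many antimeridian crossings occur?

3

Leg 1: +146.5° → -72.5°, shortest Δλ = 141.0° (east) — crosses 180°.
Leg 2: -72.5° → +154.2°, shortest Δλ = -133.3° (west) — crosses 180°.
Leg 3: +154.2° → +100.9°, shortest Δλ = -53.3° (west) — does not cross 180°.
Leg 4: +100.9° → -109.6°, shortest Δλ = 149.5° (east) — crosses 180°.
Leg 5: -109.6° → -34.3°, shortest Δλ = 75.3° (east) — does not cross 180°.
Leg 6: -34.3° → -61.9°, shortest Δλ = -27.6° (west) — does not cross 180°.
Total crossings: 3.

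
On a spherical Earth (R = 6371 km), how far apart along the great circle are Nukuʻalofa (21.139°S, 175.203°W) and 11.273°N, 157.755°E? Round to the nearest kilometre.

4660 km

Δλ = 157.755 − -175.203 = 332.958°; wrapped into (−180°, 180°]: -27.042°.
Δφ = 11.273 − -21.139 = 32.412°.
a = sin²(Δφ/2) + cos φ₁ · cos φ₂ · sin²(Δλ/2) = 0.127893.
c = 2·atan2(√a, √(1−a)) = 0.73144 rad → d = 6371·c ≈ 4660.00 km.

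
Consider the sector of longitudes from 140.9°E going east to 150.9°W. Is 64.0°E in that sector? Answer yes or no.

Band width going east from +140.9° to -150.9°: ((-150.9 − 140.9) mod 360) = 68.2°.
Offset of +64.0° east of the west edge: ((64.0 − 140.9) mod 360) = 283.1°.
283.1° > 68.2° ⇒ outside.

No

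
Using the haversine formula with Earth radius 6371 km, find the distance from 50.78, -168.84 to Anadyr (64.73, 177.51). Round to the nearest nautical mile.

Δλ = 177.51 − -168.84 = 346.35°; wrapped into (−180°, 180°]: -13.65°.
Δφ = 64.73 − 50.78 = 13.95°.
a = sin²(Δφ/2) + cos φ₁ · cos φ₂ · sin²(Δλ/2) = 0.018559.
c = 2·atan2(√a, √(1−a)) = 0.27331 rad → d = 6371·c ≈ 1741.26 km ≈ 940.20 nmi.

940 nmi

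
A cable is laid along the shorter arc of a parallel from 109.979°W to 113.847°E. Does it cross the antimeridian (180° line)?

Yes

Naïve |113.847 − -109.979| = 223.826° > 180°, so the shorter arc goes the other way round — across 180°.
Signed shortest Δλ = ((113.847 − -109.979 + 180) mod 360) − 180 = -136.174°.
Going west by 136.174° from -109.979° passes through 180° before reaching +113.847°.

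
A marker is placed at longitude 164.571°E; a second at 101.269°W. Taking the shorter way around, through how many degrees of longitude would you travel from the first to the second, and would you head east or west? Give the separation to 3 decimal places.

Raw difference: -101.269 − 164.571 = -265.84°.
Normalise into (−180°, 180°]: -265.84° + 360° = 94.16°.
Positive ⇒ the second point lies to the east; separation 94.160°.

94.160° east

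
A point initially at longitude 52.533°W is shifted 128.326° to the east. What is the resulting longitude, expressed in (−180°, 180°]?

75.793°E

Start at -52.533°; shift +128.326° → +75.793°.
+75.793° already lies in (−180°, 180°].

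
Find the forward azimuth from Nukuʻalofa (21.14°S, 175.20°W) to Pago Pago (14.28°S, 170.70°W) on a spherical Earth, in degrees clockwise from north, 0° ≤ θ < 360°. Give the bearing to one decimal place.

Δλ = -170.70 − -175.20 = 4.50°.
θ = atan2( sin Δλ · cos φ₂ , cos φ₁ · sin φ₂ − sin φ₁ · cos φ₂ · cos Δλ )
  = atan2(0.07603, 0.11837) = 32.715° → normalised to [0°, 360°): 32.715°.

32.7°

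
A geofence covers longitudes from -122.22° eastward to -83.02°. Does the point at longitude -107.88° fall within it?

Yes

Band width going east from -122.22° to -83.02°: ((-83.02 − -122.22) mod 360) = 39.20°.
Offset of -107.88° east of the west edge: ((-107.88 − -122.22) mod 360) = 14.34°.
14.34° ≤ 39.20° ⇒ inside.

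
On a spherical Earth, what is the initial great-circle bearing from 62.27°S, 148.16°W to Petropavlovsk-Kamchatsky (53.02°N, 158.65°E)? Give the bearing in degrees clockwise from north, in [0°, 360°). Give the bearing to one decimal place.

325.1°

Δλ = 158.65 − -148.16 = 306.81°; wrapped into (−180°, 180°]: -53.19°.
θ = atan2( sin Δλ · cos φ₂ , cos φ₁ · sin φ₂ − sin φ₁ · cos φ₂ · cos Δλ )
  = atan2(-0.48161, 0.69073) = -34.886° → normalised to [0°, 360°): 325.114°.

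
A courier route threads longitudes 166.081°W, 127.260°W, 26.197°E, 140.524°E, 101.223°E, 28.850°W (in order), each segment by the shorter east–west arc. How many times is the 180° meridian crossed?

0

Leg 1: -166.081° → -127.260°, shortest Δλ = 38.821° (east) — does not cross 180°.
Leg 2: -127.260° → +26.197°, shortest Δλ = 153.457° (east) — does not cross 180°.
Leg 3: +26.197° → +140.524°, shortest Δλ = 114.327° (east) — does not cross 180°.
Leg 4: +140.524° → +101.223°, shortest Δλ = -39.301° (west) — does not cross 180°.
Leg 5: +101.223° → -28.850°, shortest Δλ = -130.073° (west) — does not cross 180°.
Total crossings: 0.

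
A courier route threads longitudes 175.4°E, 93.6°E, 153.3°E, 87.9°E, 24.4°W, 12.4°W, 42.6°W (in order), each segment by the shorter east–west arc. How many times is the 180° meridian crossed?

0

Leg 1: +175.4° → +93.6°, shortest Δλ = -81.8° (west) — does not cross 180°.
Leg 2: +93.6° → +153.3°, shortest Δλ = 59.7° (east) — does not cross 180°.
Leg 3: +153.3° → +87.9°, shortest Δλ = -65.4° (west) — does not cross 180°.
Leg 4: +87.9° → -24.4°, shortest Δλ = -112.3° (west) — does not cross 180°.
Leg 5: -24.4° → -12.4°, shortest Δλ = 12.0° (east) — does not cross 180°.
Leg 6: -12.4° → -42.6°, shortest Δλ = -30.2° (west) — does not cross 180°.
Total crossings: 0.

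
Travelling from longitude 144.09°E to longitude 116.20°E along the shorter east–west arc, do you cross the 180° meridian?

Signed shortest Δλ = ((116.20 − 144.09 + 180) mod 360) − 180 = -27.89°.
Going west by 27.89° from +144.09° reaches +116.20° without touching 180°.

No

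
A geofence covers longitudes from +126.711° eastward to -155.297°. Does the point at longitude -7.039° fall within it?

Band width going east from +126.711° to -155.297°: ((-155.297 − 126.711) mod 360) = 77.992°.
Offset of -7.039° east of the west edge: ((-7.039 − 126.711) mod 360) = 226.250°.
226.250° > 77.992° ⇒ outside.

No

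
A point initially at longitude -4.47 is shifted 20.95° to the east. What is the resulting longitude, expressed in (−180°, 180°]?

Start at -4.47°; shift +20.95° → +16.48°.
+16.48° already lies in (−180°, 180°].

+16.48°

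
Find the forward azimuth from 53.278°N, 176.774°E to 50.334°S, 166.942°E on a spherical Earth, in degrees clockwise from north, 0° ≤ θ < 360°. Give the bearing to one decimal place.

Δλ = 166.942 − 176.774 = -9.832°.
θ = atan2( sin Δλ · cos φ₂ , cos φ₁ · sin φ₂ − sin φ₁ · cos φ₂ · cos Δλ )
  = atan2(-0.10900, -0.96440) = -173.552° → normalised to [0°, 360°): 186.448°.

186.4°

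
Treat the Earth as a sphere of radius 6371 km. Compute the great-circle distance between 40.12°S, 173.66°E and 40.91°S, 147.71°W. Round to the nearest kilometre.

Δλ = -147.71 − 173.66 = -321.37°; wrapped into (−180°, 180°]: 38.63°.
Δφ = -40.91 − -40.12 = -0.79°.
a = sin²(Δφ/2) + cos φ₁ · cos φ₂ · sin²(Δλ/2) = 0.063273.
c = 2·atan2(√a, √(1−a)) = 0.50854 rad → d = 6371·c ≈ 3239.93 km.

3240 km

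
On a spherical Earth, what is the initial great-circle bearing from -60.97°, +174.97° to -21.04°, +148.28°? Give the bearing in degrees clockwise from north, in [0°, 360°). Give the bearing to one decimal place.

322.9°

Δλ = 148.28 − 174.97 = -26.69°.
θ = atan2( sin Δλ · cos φ₂ , cos φ₁ · sin φ₂ − sin φ₁ · cos φ₂ · cos Δλ )
  = atan2(-0.41922, 0.55490) = -37.070° → normalised to [0°, 360°): 322.930°.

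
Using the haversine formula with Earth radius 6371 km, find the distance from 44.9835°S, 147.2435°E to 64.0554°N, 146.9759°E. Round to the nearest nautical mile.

6547 nmi

Δλ = 146.9759 − 147.2435 = -0.2676°.
Δφ = 64.0554 − -44.9835 = 109.0389°.
a = sin²(Δφ/2) + cos φ₁ · cos φ₂ · sin²(Δλ/2) = 0.663107.
c = 2·atan2(√a, √(1−a)) = 1.90309 rad → d = 6371·c ≈ 12124.60 km ≈ 6546.76 nmi.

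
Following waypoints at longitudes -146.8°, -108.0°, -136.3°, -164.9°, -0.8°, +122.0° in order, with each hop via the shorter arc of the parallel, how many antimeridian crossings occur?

0

Leg 1: -146.8° → -108.0°, shortest Δλ = 38.8° (east) — does not cross 180°.
Leg 2: -108.0° → -136.3°, shortest Δλ = -28.3° (west) — does not cross 180°.
Leg 3: -136.3° → -164.9°, shortest Δλ = -28.6° (west) — does not cross 180°.
Leg 4: -164.9° → -0.8°, shortest Δλ = 164.1° (east) — does not cross 180°.
Leg 5: -0.8° → +122.0°, shortest Δλ = 122.8° (east) — does not cross 180°.
Total crossings: 0.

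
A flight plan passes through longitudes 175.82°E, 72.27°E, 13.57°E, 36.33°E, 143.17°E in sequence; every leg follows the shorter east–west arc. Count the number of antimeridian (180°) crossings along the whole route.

Leg 1: +175.82° → +72.27°, shortest Δλ = -103.55° (west) — does not cross 180°.
Leg 2: +72.27° → +13.57°, shortest Δλ = -58.7° (west) — does not cross 180°.
Leg 3: +13.57° → +36.33°, shortest Δλ = 22.76° (east) — does not cross 180°.
Leg 4: +36.33° → +143.17°, shortest Δλ = 106.84° (east) — does not cross 180°.
Total crossings: 0.

0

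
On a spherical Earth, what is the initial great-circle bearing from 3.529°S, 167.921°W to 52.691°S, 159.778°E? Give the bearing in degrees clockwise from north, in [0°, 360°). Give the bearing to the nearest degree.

203°

Δλ = 159.778 − -167.921 = 327.699°; wrapped into (−180°, 180°]: -32.301°.
θ = atan2( sin Δλ · cos φ₂ , cos φ₁ · sin φ₂ − sin φ₁ · cos φ₂ · cos Δλ )
  = atan2(-0.32389, -0.76233) = -156.981° → normalised to [0°, 360°): 203.019°.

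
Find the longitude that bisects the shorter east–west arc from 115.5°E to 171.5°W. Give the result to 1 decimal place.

152.0°E

Signed shortest Δλ from +115.5° to -171.5° is +73.0°.
Midpoint longitude = +115.5° + (+73.0°)/2 = +115.5° + 36.5° = +152.0°.
(The naïve average (+115.5 + -171.5)/2 = -28.0° is on the wrong side of the globe.)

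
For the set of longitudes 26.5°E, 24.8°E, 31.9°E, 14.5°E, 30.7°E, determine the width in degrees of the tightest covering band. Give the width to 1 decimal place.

17.4°

Sort the longitudes: +14.5°, +24.8°, +26.5°, +30.7°, +31.9°.
Eastward gaps between consecutive values (wrapping around): 10.3°, 1.7°, 4.2°, 1.2°, 342.6°.
Largest gap = 342.6° ⇒ minimal covering band is its complement: 360° − 342.6° = 17.4°.
Band runs from +14.5° eastward to +31.9°.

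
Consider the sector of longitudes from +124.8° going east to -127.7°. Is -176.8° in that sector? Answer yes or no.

Yes

Band width going east from +124.8° to -127.7°: ((-127.7 − 124.8) mod 360) = 107.5°.
Offset of -176.8° east of the west edge: ((-176.8 − 124.8) mod 360) = 58.4°.
58.4° ≤ 107.5° ⇒ inside.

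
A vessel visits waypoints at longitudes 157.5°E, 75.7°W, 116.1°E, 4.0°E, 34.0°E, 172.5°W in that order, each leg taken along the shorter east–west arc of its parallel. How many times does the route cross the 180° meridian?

3

Leg 1: +157.5° → -75.7°, shortest Δλ = 126.8° (east) — crosses 180°.
Leg 2: -75.7° → +116.1°, shortest Δλ = -168.2° (west) — crosses 180°.
Leg 3: +116.1° → +4.0°, shortest Δλ = -112.1° (west) — does not cross 180°.
Leg 4: +4.0° → +34.0°, shortest Δλ = 30.0° (east) — does not cross 180°.
Leg 5: +34.0° → -172.5°, shortest Δλ = 153.5° (east) — crosses 180°.
Total crossings: 3.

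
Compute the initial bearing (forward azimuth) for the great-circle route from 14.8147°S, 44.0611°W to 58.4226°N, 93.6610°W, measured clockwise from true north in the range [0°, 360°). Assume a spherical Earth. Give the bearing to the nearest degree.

336°

Δλ = -93.6610 − -44.0611 = -49.5999°.
θ = atan2( sin Δλ · cos φ₂ , cos φ₁ · sin φ₂ − sin φ₁ · cos φ₂ · cos Δλ )
  = atan2(-0.39878, 0.91039) = -23.655° → normalised to [0°, 360°): 336.345°.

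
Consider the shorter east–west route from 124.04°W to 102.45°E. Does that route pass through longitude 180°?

Yes

Naïve |102.45 − -124.04| = 226.49° > 180°, so the shorter arc goes the other way round — across 180°.
Signed shortest Δλ = ((102.45 − -124.04 + 180) mod 360) − 180 = -133.51°.
Going west by 133.51° from -124.04° passes through 180° before reaching +102.45°.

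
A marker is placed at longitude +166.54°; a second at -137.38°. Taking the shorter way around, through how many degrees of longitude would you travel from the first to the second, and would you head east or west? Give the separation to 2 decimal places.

56.08° east

Raw difference: -137.38 − 166.54 = -303.92°.
Normalise into (−180°, 180°]: -303.92° + 360° = 56.08°.
Positive ⇒ the second point lies to the east; separation 56.08°.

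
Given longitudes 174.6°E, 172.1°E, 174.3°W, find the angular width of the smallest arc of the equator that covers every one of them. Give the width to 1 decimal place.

Sort the longitudes: -174.3°, +172.1°, +174.6°.
Eastward gaps between consecutive values (wrapping around): 346.4°, 2.5°, 11.1°.
Largest gap = 346.4° ⇒ minimal covering band is its complement: 360° − 346.4° = 13.6°.
Band runs from +172.1° eastward to -174.3°, crossing the antimeridian.

13.6°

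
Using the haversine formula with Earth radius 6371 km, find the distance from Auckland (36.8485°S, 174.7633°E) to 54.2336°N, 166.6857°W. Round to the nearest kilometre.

Δλ = -166.6857 − 174.7633 = -341.4490°; wrapped into (−180°, 180°]: 18.5510°.
Δφ = 54.2336 − -36.8485 = 91.0821°.
a = sin²(Δφ/2) + cos φ₁ · cos φ₂ · sin²(Δλ/2) = 0.521594.
c = 2·atan2(√a, √(1−a)) = 1.61400 rad → d = 6371·c ≈ 10282.77 km.

10283 km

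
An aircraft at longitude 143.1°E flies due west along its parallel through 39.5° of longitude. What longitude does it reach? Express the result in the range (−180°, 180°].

Start at +143.1°; shift −39.5° → +103.6°.
+103.6° already lies in (−180°, 180°].

103.6°E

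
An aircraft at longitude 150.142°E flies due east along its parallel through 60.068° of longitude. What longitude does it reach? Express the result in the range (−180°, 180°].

149.790°W

Start at +150.142°; shift +60.068° → +210.210°.
+210.210° lies outside (−180°, 180°]; subtract 360° → -149.790°.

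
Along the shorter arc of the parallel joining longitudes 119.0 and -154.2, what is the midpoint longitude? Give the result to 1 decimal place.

+162.4°

Signed shortest Δλ from +119.0° to -154.2° is +86.8°.
Midpoint longitude = +119.0° + (+86.8°)/2 = +119.0° + 43.4° = +162.4°.
(The naïve average (+119.0 + -154.2)/2 = -17.6° is on the wrong side of the globe.)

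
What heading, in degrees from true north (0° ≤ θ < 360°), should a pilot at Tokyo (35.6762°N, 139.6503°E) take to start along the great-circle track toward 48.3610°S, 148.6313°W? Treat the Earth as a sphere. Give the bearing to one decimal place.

Δλ = -148.6313 − 139.6503 = -288.2816°; wrapped into (−180°, 180°]: 71.7184°.
θ = atan2( sin Δλ · cos φ₂ , cos φ₁ · sin φ₂ − sin φ₁ · cos φ₂ · cos Δλ )
  = atan2(0.63090, -0.72864) = 139.112° → normalised to [0°, 360°): 139.112°.

139.1°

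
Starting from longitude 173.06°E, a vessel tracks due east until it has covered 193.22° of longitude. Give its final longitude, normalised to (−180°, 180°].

6.28°E

Start at +173.06°; shift +193.22° → +366.28°.
+366.28° lies outside (−180°, 180°]; subtract 360° → +6.28°.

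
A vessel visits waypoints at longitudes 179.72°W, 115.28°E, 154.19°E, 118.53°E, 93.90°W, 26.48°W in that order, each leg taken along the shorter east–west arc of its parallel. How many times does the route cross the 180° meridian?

2

Leg 1: -179.72° → +115.28°, shortest Δλ = -65.0° (west) — crosses 180°.
Leg 2: +115.28° → +154.19°, shortest Δλ = 38.91° (east) — does not cross 180°.
Leg 3: +154.19° → +118.53°, shortest Δλ = -35.66° (west) — does not cross 180°.
Leg 4: +118.53° → -93.90°, shortest Δλ = 147.57° (east) — crosses 180°.
Leg 5: -93.90° → -26.48°, shortest Δλ = 67.42° (east) — does not cross 180°.
Total crossings: 2.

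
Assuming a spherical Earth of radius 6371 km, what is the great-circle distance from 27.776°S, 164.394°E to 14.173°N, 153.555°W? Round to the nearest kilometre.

Δλ = -153.555 − 164.394 = -317.949°; wrapped into (−180°, 180°]: 42.051°.
Δφ = 14.173 − -27.776 = 41.949°.
a = sin²(Δφ/2) + cos φ₁ · cos φ₂ · sin²(Δλ/2) = 0.238556.
c = 2·atan2(√a, √(1−a)) = 1.02056 rad → d = 6371·c ≈ 6502.00 km.

6502 km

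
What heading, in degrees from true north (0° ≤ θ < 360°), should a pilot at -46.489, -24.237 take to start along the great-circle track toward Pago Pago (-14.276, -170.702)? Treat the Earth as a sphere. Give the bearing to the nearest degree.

215°

Δλ = -170.702 − -24.237 = -146.465°.
θ = atan2( sin Δλ · cos φ₂ , cos φ₁ · sin φ₂ − sin φ₁ · cos φ₂ · cos Δλ )
  = atan2(-0.53539, -0.75563) = -144.681° → normalised to [0°, 360°): 215.319°.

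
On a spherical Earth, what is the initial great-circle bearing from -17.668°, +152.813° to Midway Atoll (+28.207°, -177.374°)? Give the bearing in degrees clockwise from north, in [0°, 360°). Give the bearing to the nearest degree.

Δλ = -177.374 − 152.813 = -330.187°; wrapped into (−180°, 180°]: 29.813°.
θ = atan2( sin Δλ · cos φ₂ , cos φ₁ · sin φ₂ − sin φ₁ · cos φ₂ · cos Δλ )
  = atan2(0.43813, 0.68243) = 32.701° → normalised to [0°, 360°): 32.701°.

33°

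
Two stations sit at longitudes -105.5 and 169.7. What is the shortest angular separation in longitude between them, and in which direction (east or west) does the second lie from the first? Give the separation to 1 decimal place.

84.8° west

Raw difference: 169.7 − -105.5 = 275.2°.
Normalise into (−180°, 180°]: 275.2° − 360° = -84.8°.
Negative ⇒ the second point lies to the west; separation 84.8°.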